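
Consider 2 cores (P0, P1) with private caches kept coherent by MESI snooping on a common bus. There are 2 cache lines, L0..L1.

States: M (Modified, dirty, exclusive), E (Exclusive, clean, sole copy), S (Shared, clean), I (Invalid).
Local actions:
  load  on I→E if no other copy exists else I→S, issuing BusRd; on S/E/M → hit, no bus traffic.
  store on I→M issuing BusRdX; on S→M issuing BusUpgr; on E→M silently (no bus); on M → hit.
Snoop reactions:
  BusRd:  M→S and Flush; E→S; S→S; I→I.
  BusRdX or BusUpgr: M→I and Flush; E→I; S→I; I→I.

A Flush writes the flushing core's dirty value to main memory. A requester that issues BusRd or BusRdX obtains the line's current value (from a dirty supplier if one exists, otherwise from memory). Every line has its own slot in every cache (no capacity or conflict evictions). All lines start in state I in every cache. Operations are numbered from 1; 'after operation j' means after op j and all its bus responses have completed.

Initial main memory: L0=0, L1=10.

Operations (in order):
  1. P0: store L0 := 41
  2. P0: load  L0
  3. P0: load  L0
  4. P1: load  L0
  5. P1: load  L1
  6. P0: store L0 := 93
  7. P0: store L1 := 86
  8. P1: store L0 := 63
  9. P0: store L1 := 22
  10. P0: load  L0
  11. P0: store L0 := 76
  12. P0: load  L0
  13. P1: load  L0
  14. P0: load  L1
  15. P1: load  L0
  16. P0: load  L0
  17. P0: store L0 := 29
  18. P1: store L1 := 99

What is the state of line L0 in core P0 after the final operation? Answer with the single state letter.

state = M

1. P0: store L0 := 41  bus=[BusRdX]  L0: P0=M P1=I  mem[L0]=0
2. P0: load  L0  bus=[-]  L0: P0=M P1=I  mem[L0]=0
3. P0: load  L0  bus=[-]  L0: P0=M P1=I  mem[L0]=0
4. P1: load  L0  bus=[BusRd,Flush]  L0: P0=S P1=S  mem[L0]=41
5. P1: load  L1  bus=[BusRd]  L1: P0=I P1=E  mem[L1]=10
6. P0: store L0 := 93  bus=[BusUpgr]  L0: P0=M P1=I  mem[L0]=41
7. P0: store L1 := 86  bus=[BusRdX]  L1: P0=M P1=I  mem[L1]=10
8. P1: store L0 := 63  bus=[BusRdX,Flush]  L0: P0=I P1=M  mem[L0]=93
9. P0: store L1 := 22  bus=[-]  L1: P0=M P1=I  mem[L1]=10
10. P0: load  L0  bus=[BusRd,Flush]  L0: P0=S P1=S  mem[L0]=63
11. P0: store L0 := 76  bus=[BusUpgr]  L0: P0=M P1=I  mem[L0]=63
12. P0: load  L0  bus=[-]  L0: P0=M P1=I  mem[L0]=63
13. P1: load  L0  bus=[BusRd,Flush]  L0: P0=S P1=S  mem[L0]=76
14. P0: load  L1  bus=[-]  L1: P0=M P1=I  mem[L1]=10
15. P1: load  L0  bus=[-]  L0: P0=S P1=S  mem[L0]=76
16. P0: load  L0  bus=[-]  L0: P0=S P1=S  mem[L0]=76
17. P0: store L0 := 29  bus=[BusUpgr]  L0: P0=M P1=I  mem[L0]=76
18. P1: store L1 := 99  bus=[BusRdX,Flush]  L1: P0=I P1=M  mem[L1]=22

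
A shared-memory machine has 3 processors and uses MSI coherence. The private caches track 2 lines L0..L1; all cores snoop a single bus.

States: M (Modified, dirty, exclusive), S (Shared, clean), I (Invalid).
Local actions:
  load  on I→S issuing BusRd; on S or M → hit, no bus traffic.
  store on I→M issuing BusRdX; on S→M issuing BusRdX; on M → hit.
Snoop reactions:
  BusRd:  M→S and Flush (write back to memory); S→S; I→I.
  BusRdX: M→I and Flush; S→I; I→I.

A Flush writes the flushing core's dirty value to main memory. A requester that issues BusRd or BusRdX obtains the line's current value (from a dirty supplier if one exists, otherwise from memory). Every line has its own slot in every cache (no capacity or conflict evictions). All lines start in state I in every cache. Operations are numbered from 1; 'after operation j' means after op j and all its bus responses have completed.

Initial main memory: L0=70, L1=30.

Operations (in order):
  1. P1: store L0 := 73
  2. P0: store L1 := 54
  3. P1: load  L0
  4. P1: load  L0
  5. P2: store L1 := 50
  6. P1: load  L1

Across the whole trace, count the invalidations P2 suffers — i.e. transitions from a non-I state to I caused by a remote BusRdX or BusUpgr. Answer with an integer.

invalidations = 0

1. P1: store L0 := 73  bus=[BusRdX]  L0: P0=I P1=M P2=I  mem[L0]=70
2. P0: store L1 := 54  bus=[BusRdX]  L1: P0=M P1=I P2=I  mem[L1]=30
3. P1: load  L0  bus=[-]  L0: P0=I P1=M P2=I  mem[L0]=70
4. P1: load  L0  bus=[-]  L0: P0=I P1=M P2=I  mem[L0]=70
5. P2: store L1 := 50  bus=[BusRdX,Flush]  L1: P0=I P1=I P2=M  mem[L1]=54
6. P1: load  L1  bus=[BusRd,Flush]  L1: P0=I P1=S P2=S  mem[L1]=50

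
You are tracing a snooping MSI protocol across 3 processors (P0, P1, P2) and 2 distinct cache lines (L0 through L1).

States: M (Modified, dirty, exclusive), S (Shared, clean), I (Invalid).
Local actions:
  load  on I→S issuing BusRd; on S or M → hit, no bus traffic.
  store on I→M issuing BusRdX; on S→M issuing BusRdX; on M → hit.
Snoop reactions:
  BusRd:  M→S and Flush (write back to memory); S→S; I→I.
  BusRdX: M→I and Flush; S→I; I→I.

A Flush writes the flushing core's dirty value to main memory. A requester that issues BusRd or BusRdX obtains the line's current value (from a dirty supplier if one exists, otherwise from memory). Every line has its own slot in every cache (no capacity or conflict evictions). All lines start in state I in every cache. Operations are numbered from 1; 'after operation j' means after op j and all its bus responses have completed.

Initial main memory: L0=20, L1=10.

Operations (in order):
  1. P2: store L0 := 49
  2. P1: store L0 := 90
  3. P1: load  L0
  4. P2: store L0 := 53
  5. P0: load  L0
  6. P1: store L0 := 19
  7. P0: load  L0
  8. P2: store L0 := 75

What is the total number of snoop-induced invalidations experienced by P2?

invalidations = 2

step 1: P2: store L0 := 49  ⟶  IIM  (L0)  txn=BusRdX  M[L0]=20
step 2: P1: store L0 := 90  ⟶  IMI  (L0)  txn=BusRdX+Flush  M[L0]=49
step 3: P1: load  L0  ⟶  IMI  (L0)  txn=∅  M[L0]=49
step 4: P2: store L0 := 53  ⟶  IIM  (L0)  txn=BusRdX+Flush  M[L0]=90
step 5: P0: load  L0  ⟶  SIS  (L0)  txn=BusRd+Flush  M[L0]=53
step 6: P1: store L0 := 19  ⟶  IMI  (L0)  txn=BusRdX  M[L0]=53
step 7: P0: load  L0  ⟶  SSI  (L0)  txn=BusRd+Flush  M[L0]=19
step 8: P2: store L0 := 75  ⟶  IIM  (L0)  txn=BusRdX  M[L0]=19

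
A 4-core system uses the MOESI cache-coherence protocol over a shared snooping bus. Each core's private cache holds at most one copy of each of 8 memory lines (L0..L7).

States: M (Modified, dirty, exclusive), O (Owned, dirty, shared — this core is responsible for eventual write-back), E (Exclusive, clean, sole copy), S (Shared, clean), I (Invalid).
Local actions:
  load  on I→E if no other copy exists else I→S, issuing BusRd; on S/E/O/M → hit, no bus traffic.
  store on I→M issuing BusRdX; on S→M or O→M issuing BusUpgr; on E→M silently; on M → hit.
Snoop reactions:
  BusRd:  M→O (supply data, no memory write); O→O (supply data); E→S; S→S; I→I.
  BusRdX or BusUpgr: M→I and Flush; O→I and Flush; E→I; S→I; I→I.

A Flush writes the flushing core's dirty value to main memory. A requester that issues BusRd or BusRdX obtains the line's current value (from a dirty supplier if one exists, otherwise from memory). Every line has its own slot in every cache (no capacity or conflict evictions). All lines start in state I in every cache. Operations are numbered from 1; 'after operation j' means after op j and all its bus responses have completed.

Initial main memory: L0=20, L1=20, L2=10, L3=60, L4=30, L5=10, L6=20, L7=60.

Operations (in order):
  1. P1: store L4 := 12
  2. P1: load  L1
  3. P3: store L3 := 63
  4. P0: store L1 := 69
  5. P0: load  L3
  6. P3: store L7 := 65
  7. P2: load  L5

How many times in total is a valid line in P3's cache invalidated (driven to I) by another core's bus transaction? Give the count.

[1] P1: store L4 := 12 | P0:I, P1:M(12), P2:I, P3:I | bus: BusRdX
[2] P1: load  L1 | P0:I, P1:E(20), P2:I, P3:I | bus: BusRd
[3] P3: store L3 := 63 | P0:I, P1:I, P2:I, P3:M(63) | bus: BusRdX
[4] P0: store L1 := 69 | P0:M(69), P1:I, P2:I, P3:I | bus: BusRdX
[5] P0: load  L3 | P0:S(63), P1:I, P2:I, P3:O(63) | bus: BusRd
[6] P3: store L7 := 65 | P0:I, P1:I, P2:I, P3:M(65) | bus: BusRdX
[7] P2: load  L5 | P0:I, P1:I, P2:E(10), P3:I | bus: BusRd

invalidations = 0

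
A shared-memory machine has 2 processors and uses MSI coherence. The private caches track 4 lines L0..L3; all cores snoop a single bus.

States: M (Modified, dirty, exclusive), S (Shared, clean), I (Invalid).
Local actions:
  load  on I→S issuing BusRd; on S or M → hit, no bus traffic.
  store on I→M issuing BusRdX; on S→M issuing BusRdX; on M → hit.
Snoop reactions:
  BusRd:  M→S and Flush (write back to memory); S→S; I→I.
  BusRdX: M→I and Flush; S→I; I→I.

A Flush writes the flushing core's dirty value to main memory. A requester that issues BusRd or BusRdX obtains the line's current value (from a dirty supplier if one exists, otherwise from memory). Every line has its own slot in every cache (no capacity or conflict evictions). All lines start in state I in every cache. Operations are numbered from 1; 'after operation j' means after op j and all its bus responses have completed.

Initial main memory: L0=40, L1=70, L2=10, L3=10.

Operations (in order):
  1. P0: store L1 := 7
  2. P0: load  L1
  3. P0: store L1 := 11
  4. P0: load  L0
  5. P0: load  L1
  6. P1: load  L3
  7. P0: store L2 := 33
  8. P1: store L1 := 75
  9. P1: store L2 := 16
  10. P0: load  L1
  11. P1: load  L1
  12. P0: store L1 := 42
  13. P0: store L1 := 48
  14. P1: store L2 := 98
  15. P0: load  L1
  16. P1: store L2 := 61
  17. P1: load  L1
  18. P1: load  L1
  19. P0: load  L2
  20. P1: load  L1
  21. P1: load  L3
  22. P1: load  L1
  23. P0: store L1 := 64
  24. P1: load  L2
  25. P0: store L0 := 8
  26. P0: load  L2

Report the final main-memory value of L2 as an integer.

step 1: P0: store L1 := 7  ⟶  MI  (L1)  txn=BusRdX  M[L1]=70
step 2: P0: load  L1  ⟶  MI  (L1)  txn=∅  M[L1]=70
step 3: P0: store L1 := 11  ⟶  MI  (L1)  txn=∅  M[L1]=70
step 4: P0: load  L0  ⟶  SI  (L0)  txn=BusRd  M[L0]=40
step 5: P0: load  L1  ⟶  MI  (L1)  txn=∅  M[L1]=70
step 6: P1: load  L3  ⟶  IS  (L3)  txn=BusRd  M[L3]=10
step 7: P0: store L2 := 33  ⟶  MI  (L2)  txn=BusRdX  M[L2]=10
step 8: P1: store L1 := 75  ⟶  IM  (L1)  txn=BusRdX+Flush  M[L1]=11
step 9: P1: store L2 := 16  ⟶  IM  (L2)  txn=BusRdX+Flush  M[L2]=33
step 10: P0: load  L1  ⟶  SS  (L1)  txn=BusRd+Flush  M[L1]=75
step 11: P1: load  L1  ⟶  SS  (L1)  txn=∅  M[L1]=75
step 12: P0: store L1 := 42  ⟶  MI  (L1)  txn=BusRdX  M[L1]=75
step 13: P0: store L1 := 48  ⟶  MI  (L1)  txn=∅  M[L1]=75
step 14: P1: store L2 := 98  ⟶  IM  (L2)  txn=∅  M[L2]=33
step 15: P0: load  L1  ⟶  MI  (L1)  txn=∅  M[L1]=75
step 16: P1: store L2 := 61  ⟶  IM  (L2)  txn=∅  M[L2]=33
step 17: P1: load  L1  ⟶  SS  (L1)  txn=BusRd+Flush  M[L1]=48
step 18: P1: load  L1  ⟶  SS  (L1)  txn=∅  M[L1]=48
step 19: P0: load  L2  ⟶  SS  (L2)  txn=BusRd+Flush  M[L2]=61
step 20: P1: load  L1  ⟶  SS  (L1)  txn=∅  M[L1]=48
step 21: P1: load  L3  ⟶  IS  (L3)  txn=∅  M[L3]=10
step 22: P1: load  L1  ⟶  SS  (L1)  txn=∅  M[L1]=48
step 23: P0: store L1 := 64  ⟶  MI  (L1)  txn=BusRdX  M[L1]=48
step 24: P1: load  L2  ⟶  SS  (L2)  txn=∅  M[L2]=61
step 25: P0: store L0 := 8  ⟶  MI  (L0)  txn=BusRdX  M[L0]=40
step 26: P0: load  L2  ⟶  SS  (L2)  txn=∅  M[L2]=61

memory[L2] = 61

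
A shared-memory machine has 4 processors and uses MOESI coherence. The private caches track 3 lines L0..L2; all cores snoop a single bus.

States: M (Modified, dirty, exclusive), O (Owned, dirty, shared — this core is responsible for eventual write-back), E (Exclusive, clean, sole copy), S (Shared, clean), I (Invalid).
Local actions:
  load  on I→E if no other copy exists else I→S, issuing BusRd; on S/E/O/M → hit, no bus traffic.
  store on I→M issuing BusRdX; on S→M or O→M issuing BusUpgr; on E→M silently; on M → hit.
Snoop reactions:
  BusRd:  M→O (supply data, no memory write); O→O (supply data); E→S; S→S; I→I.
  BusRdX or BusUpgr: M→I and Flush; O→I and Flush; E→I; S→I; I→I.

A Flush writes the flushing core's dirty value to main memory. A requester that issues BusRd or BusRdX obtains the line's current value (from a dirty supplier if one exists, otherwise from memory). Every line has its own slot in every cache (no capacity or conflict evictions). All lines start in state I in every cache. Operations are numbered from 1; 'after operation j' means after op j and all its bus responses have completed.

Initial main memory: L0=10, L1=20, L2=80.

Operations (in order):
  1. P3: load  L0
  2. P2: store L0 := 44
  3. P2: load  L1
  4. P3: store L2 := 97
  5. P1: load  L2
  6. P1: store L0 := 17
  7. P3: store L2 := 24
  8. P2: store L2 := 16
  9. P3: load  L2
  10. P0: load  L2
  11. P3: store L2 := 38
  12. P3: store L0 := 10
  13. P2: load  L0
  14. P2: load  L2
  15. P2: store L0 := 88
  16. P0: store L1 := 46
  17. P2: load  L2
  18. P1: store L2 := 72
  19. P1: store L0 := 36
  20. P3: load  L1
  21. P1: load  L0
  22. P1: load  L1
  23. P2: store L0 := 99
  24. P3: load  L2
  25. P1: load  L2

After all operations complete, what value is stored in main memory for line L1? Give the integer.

1. P3: load  L0  bus=[BusRd]  L0: P0=I P1=I P2=I P3=E  mem[L0]=10
2. P2: store L0 := 44  bus=[BusRdX]  L0: P0=I P1=I P2=M P3=I  mem[L0]=10
3. P2: load  L1  bus=[BusRd]  L1: P0=I P1=I P2=E P3=I  mem[L1]=20
4. P3: store L2 := 97  bus=[BusRdX]  L2: P0=I P1=I P2=I P3=M  mem[L2]=80
5. P1: load  L2  bus=[BusRd]  L2: P0=I P1=S P2=I P3=O  mem[L2]=80
6. P1: store L0 := 17  bus=[BusRdX,Flush]  L0: P0=I P1=M P2=I P3=I  mem[L0]=44
7. P3: store L2 := 24  bus=[BusUpgr]  L2: P0=I P1=I P2=I P3=M  mem[L2]=80
8. P2: store L2 := 16  bus=[BusRdX,Flush]  L2: P0=I P1=I P2=M P3=I  mem[L2]=24
9. P3: load  L2  bus=[BusRd]  L2: P0=I P1=I P2=O P3=S  mem[L2]=24
10. P0: load  L2  bus=[BusRd]  L2: P0=S P1=I P2=O P3=S  mem[L2]=24
11. P3: store L2 := 38  bus=[BusUpgr,Flush]  L2: P0=I P1=I P2=I P3=M  mem[L2]=16
12. P3: store L0 := 10  bus=[BusRdX,Flush]  L0: P0=I P1=I P2=I P3=M  mem[L0]=17
13. P2: load  L0  bus=[BusRd]  L0: P0=I P1=I P2=S P3=O  mem[L0]=17
14. P2: load  L2  bus=[BusRd]  L2: P0=I P1=I P2=S P3=O  mem[L2]=16
15. P2: store L0 := 88  bus=[BusUpgr,Flush]  L0: P0=I P1=I P2=M P3=I  mem[L0]=10
16. P0: store L1 := 46  bus=[BusRdX]  L1: P0=M P1=I P2=I P3=I  mem[L1]=20
17. P2: load  L2  bus=[-]  L2: P0=I P1=I P2=S P3=O  mem[L2]=16
18. P1: store L2 := 72  bus=[BusRdX,Flush]  L2: P0=I P1=M P2=I P3=I  mem[L2]=38
19. P1: store L0 := 36  bus=[BusRdX,Flush]  L0: P0=I P1=M P2=I P3=I  mem[L0]=88
20. P3: load  L1  bus=[BusRd]  L1: P0=O P1=I P2=I P3=S  mem[L1]=20
21. P1: load  L0  bus=[-]  L0: P0=I P1=M P2=I P3=I  mem[L0]=88
22. P1: load  L1  bus=[BusRd]  L1: P0=O P1=S P2=I P3=S  mem[L1]=20
23. P2: store L0 := 99  bus=[BusRdX,Flush]  L0: P0=I P1=I P2=M P3=I  mem[L0]=36
24. P3: load  L2  bus=[BusRd]  L2: P0=I P1=O P2=I P3=S  mem[L2]=38
25. P1: load  L2  bus=[-]  L2: P0=I P1=O P2=I P3=S  mem[L2]=38

memory[L1] = 20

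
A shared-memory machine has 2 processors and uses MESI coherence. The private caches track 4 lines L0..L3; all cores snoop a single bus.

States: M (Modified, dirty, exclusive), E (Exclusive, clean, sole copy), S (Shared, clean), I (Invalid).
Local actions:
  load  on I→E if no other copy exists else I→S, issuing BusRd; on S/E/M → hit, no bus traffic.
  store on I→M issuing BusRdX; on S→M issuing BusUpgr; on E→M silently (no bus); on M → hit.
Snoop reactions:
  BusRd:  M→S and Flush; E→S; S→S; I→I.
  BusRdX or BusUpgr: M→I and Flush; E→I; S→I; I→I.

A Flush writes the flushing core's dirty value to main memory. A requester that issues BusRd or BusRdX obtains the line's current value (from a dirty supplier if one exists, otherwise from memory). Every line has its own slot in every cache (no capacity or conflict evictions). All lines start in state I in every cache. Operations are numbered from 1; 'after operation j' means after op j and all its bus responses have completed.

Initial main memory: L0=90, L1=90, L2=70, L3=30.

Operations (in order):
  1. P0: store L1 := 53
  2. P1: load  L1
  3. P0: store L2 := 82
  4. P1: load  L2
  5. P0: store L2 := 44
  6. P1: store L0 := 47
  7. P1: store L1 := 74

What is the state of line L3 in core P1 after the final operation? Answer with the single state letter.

1. P0: store L1 := 53  bus=[BusRdX]  L1: P0=M P1=I  mem[L1]=90
2. P1: load  L1  bus=[BusRd,Flush]  L1: P0=S P1=S  mem[L1]=53
3. P0: store L2 := 82  bus=[BusRdX]  L2: P0=M P1=I  mem[L2]=70
4. P1: load  L2  bus=[BusRd,Flush]  L2: P0=S P1=S  mem[L2]=82
5. P0: store L2 := 44  bus=[BusUpgr]  L2: P0=M P1=I  mem[L2]=82
6. P1: store L0 := 47  bus=[BusRdX]  L0: P0=I P1=M  mem[L0]=90
7. P1: store L1 := 74  bus=[BusUpgr]  L1: P0=I P1=M  mem[L1]=53

state = I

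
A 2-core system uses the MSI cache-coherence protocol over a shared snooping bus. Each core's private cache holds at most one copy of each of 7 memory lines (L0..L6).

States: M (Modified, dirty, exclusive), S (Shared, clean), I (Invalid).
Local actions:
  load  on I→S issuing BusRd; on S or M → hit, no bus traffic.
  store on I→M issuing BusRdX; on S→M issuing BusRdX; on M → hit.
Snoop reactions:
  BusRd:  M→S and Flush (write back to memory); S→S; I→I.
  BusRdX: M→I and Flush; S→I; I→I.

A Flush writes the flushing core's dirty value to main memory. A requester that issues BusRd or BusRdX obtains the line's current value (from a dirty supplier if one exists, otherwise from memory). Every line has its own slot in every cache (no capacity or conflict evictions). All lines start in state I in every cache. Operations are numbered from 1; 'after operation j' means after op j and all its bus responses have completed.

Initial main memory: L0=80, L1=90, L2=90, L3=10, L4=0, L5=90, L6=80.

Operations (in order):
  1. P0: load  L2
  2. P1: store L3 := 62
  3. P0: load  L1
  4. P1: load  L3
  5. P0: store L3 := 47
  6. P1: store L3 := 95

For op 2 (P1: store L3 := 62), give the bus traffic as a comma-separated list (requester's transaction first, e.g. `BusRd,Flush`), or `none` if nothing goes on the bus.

[1] P0: load  L2 | P0:S(90), P1:I | bus: BusRd
[2] P1: store L3 := 62 | P0:I, P1:M(62) | bus: BusRdX
[3] P0: load  L1 | P0:S(90), P1:I | bus: BusRd
[4] P1: load  L3 | P0:I, P1:M(62) | bus: none
[5] P0: store L3 := 47 | P0:M(47), P1:I | bus: BusRdX,Flush
[6] P1: store L3 := 95 | P0:I, P1:M(95) | bus: BusRdX,Flush

bus = BusRdX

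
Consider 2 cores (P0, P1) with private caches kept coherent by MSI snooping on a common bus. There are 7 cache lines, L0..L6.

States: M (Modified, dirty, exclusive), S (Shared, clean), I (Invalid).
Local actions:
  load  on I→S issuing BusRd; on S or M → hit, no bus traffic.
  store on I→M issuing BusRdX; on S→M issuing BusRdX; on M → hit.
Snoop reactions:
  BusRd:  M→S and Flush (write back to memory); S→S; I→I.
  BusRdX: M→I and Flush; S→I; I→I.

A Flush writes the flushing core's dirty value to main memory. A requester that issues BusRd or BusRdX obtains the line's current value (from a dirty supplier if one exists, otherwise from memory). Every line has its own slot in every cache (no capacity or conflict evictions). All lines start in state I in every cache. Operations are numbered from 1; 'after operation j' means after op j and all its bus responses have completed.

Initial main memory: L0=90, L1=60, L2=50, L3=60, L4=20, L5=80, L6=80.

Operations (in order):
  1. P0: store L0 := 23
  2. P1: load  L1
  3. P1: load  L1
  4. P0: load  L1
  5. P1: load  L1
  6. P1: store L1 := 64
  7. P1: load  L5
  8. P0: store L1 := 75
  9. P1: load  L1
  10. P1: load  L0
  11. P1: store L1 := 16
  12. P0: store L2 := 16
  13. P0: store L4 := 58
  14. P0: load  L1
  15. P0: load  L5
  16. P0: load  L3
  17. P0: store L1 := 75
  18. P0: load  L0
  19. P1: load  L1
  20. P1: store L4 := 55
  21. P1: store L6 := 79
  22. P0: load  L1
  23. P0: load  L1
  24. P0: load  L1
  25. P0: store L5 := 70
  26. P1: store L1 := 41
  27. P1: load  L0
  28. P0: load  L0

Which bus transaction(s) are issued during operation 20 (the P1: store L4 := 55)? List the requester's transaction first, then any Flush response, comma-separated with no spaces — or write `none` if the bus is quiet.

bus = BusRdX,Flush

[1] P0: store L0 := 23 | P0:M(23), P1:I | bus: BusRdX
[2] P1: load  L1 | P0:I, P1:S(60) | bus: BusRd
[3] P1: load  L1 | P0:I, P1:S(60) | bus: none
[4] P0: load  L1 | P0:S(60), P1:S(60) | bus: BusRd
[5] P1: load  L1 | P0:S(60), P1:S(60) | bus: none
[6] P1: store L1 := 64 | P0:I, P1:M(64) | bus: BusRdX
[7] P1: load  L5 | P0:I, P1:S(80) | bus: BusRd
[8] P0: store L1 := 75 | P0:M(75), P1:I | bus: BusRdX,Flush
[9] P1: load  L1 | P0:S(75), P1:S(75) | bus: BusRd,Flush
[10] P1: load  L0 | P0:S(23), P1:S(23) | bus: BusRd,Flush
[11] P1: store L1 := 16 | P0:I, P1:M(16) | bus: BusRdX
[12] P0: store L2 := 16 | P0:M(16), P1:I | bus: BusRdX
[13] P0: store L4 := 58 | P0:M(58), P1:I | bus: BusRdX
[14] P0: load  L1 | P0:S(16), P1:S(16) | bus: BusRd,Flush
[15] P0: load  L5 | P0:S(80), P1:S(80) | bus: BusRd
[16] P0: load  L3 | P0:S(60), P1:I | bus: BusRd
[17] P0: store L1 := 75 | P0:M(75), P1:I | bus: BusRdX
[18] P0: load  L0 | P0:S(23), P1:S(23) | bus: none
[19] P1: load  L1 | P0:S(75), P1:S(75) | bus: BusRd,Flush
[20] P1: store L4 := 55 | P0:I, P1:M(55) | bus: BusRdX,Flush
[21] P1: store L6 := 79 | P0:I, P1:M(79) | bus: BusRdX
[22] P0: load  L1 | P0:S(75), P1:S(75) | bus: none
[23] P0: load  L1 | P0:S(75), P1:S(75) | bus: none
[24] P0: load  L1 | P0:S(75), P1:S(75) | bus: none
[25] P0: store L5 := 70 | P0:M(70), P1:I | bus: BusRdX
[26] P1: store L1 := 41 | P0:I, P1:M(41) | bus: BusRdX
[27] P1: load  L0 | P0:S(23), P1:S(23) | bus: none
[28] P0: load  L0 | P0:S(23), P1:S(23) | bus: none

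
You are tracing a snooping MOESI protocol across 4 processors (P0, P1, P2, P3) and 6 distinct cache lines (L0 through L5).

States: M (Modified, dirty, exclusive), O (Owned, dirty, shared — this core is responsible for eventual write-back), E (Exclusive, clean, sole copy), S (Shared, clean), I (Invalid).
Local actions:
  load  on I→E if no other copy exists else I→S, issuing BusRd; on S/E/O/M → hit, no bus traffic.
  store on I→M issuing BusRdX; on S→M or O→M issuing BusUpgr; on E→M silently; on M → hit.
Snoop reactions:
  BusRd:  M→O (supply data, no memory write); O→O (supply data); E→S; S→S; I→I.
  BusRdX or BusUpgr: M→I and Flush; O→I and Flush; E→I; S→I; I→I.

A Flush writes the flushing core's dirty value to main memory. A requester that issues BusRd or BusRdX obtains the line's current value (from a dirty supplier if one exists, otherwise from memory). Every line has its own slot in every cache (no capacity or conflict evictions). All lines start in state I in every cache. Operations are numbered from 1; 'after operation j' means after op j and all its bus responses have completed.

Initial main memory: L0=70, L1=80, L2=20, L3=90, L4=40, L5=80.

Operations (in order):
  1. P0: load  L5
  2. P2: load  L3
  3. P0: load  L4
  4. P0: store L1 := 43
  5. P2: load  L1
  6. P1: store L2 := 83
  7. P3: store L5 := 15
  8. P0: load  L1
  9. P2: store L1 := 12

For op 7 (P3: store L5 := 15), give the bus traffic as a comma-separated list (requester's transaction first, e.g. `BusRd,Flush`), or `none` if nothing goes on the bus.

bus = BusRdX

  op1 P0: load  L5 → E/I/I/I on L5; bus BusRd; mem=80
  op2 P2: load  L3 → I/I/E/I on L3; bus BusRd; mem=90
  op3 P0: load  L4 → E/I/I/I on L4; bus BusRd; mem=40
  op4 P0: store L1 := 43 → M/I/I/I on L1; bus BusRdX; mem=80
  op5 P2: load  L1 → O/I/S/I on L1; bus BusRd; mem=80
  op6 P1: store L2 := 83 → I/M/I/I on L2; bus BusRdX; mem=20
  op7 P3: store L5 := 15 → I/I/I/M on L5; bus BusRdX; mem=80
  op8 P0: load  L1 → O/I/S/I on L1; bus (none); mem=80
  op9 P2: store L1 := 12 → I/I/M/I on L1; bus BusUpgr Flush; mem=43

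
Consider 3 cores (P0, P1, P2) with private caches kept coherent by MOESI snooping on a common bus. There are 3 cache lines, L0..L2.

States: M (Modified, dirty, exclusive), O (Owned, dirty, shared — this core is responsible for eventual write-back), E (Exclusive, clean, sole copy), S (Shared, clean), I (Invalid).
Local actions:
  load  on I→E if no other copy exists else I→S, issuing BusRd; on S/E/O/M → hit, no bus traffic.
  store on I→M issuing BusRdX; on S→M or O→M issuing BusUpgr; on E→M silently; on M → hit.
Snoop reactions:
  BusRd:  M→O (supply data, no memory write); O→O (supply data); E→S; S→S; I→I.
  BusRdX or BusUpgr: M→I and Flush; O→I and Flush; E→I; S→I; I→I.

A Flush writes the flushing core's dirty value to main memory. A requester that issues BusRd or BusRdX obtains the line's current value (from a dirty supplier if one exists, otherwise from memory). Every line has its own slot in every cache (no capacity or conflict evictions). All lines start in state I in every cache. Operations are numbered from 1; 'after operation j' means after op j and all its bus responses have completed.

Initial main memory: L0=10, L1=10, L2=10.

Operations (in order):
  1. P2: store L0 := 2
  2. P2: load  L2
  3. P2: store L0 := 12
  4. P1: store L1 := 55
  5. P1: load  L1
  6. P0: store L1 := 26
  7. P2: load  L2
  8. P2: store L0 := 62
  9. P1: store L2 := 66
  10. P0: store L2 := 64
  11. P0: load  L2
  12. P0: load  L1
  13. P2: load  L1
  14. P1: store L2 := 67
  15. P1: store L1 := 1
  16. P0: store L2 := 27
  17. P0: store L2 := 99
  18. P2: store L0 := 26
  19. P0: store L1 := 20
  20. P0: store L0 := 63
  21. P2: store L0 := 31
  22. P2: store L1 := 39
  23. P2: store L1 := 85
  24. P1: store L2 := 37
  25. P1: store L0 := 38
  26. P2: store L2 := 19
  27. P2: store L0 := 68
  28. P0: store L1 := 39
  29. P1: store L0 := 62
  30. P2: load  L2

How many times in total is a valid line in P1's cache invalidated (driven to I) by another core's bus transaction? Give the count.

1. P2: store L0 := 2  bus=[BusRdX]  L0: P0=I P1=I P2=M  mem[L0]=10
2. P2: load  L2  bus=[BusRd]  L2: P0=I P1=I P2=E  mem[L2]=10
3. P2: store L0 := 12  bus=[-]  L0: P0=I P1=I P2=M  mem[L0]=10
4. P1: store L1 := 55  bus=[BusRdX]  L1: P0=I P1=M P2=I  mem[L1]=10
5. P1: load  L1  bus=[-]  L1: P0=I P1=M P2=I  mem[L1]=10
6. P0: store L1 := 26  bus=[BusRdX,Flush]  L1: P0=M P1=I P2=I  mem[L1]=55
7. P2: load  L2  bus=[-]  L2: P0=I P1=I P2=E  mem[L2]=10
8. P2: store L0 := 62  bus=[-]  L0: P0=I P1=I P2=M  mem[L0]=10
9. P1: store L2 := 66  bus=[BusRdX]  L2: P0=I P1=M P2=I  mem[L2]=10
10. P0: store L2 := 64  bus=[BusRdX,Flush]  L2: P0=M P1=I P2=I  mem[L2]=66
11. P0: load  L2  bus=[-]  L2: P0=M P1=I P2=I  mem[L2]=66
12. P0: load  L1  bus=[-]  L1: P0=M P1=I P2=I  mem[L1]=55
13. P2: load  L1  bus=[BusRd]  L1: P0=O P1=I P2=S  mem[L1]=55
14. P1: store L2 := 67  bus=[BusRdX,Flush]  L2: P0=I P1=M P2=I  mem[L2]=64
15. P1: store L1 := 1  bus=[BusRdX,Flush]  L1: P0=I P1=M P2=I  mem[L1]=26
16. P0: store L2 := 27  bus=[BusRdX,Flush]  L2: P0=M P1=I P2=I  mem[L2]=67
17. P0: store L2 := 99  bus=[-]  L2: P0=M P1=I P2=I  mem[L2]=67
18. P2: store L0 := 26  bus=[-]  L0: P0=I P1=I P2=M  mem[L0]=10
19. P0: store L1 := 20  bus=[BusRdX,Flush]  L1: P0=M P1=I P2=I  mem[L1]=1
20. P0: store L0 := 63  bus=[BusRdX,Flush]  L0: P0=M P1=I P2=I  mem[L0]=26
21. P2: store L0 := 31  bus=[BusRdX,Flush]  L0: P0=I P1=I P2=M  mem[L0]=63
22. P2: store L1 := 39  bus=[BusRdX,Flush]  L1: P0=I P1=I P2=M  mem[L1]=20
23. P2: store L1 := 85  bus=[-]  L1: P0=I P1=I P2=M  mem[L1]=20
24. P1: store L2 := 37  bus=[BusRdX,Flush]  L2: P0=I P1=M P2=I  mem[L2]=99
25. P1: store L0 := 38  bus=[BusRdX,Flush]  L0: P0=I P1=M P2=I  mem[L0]=31
26. P2: store L2 := 19  bus=[BusRdX,Flush]  L2: P0=I P1=I P2=M  mem[L2]=37
27. P2: store L0 := 68  bus=[BusRdX,Flush]  L0: P0=I P1=I P2=M  mem[L0]=38
28. P0: store L1 := 39  bus=[BusRdX,Flush]  L1: P0=M P1=I P2=I  mem[L1]=85
29. P1: store L0 := 62  bus=[BusRdX,Flush]  L0: P0=I P1=M P2=I  mem[L0]=68
30. P2: load  L2  bus=[-]  L2: P0=I P1=I P2=M  mem[L2]=37

invalidations = 6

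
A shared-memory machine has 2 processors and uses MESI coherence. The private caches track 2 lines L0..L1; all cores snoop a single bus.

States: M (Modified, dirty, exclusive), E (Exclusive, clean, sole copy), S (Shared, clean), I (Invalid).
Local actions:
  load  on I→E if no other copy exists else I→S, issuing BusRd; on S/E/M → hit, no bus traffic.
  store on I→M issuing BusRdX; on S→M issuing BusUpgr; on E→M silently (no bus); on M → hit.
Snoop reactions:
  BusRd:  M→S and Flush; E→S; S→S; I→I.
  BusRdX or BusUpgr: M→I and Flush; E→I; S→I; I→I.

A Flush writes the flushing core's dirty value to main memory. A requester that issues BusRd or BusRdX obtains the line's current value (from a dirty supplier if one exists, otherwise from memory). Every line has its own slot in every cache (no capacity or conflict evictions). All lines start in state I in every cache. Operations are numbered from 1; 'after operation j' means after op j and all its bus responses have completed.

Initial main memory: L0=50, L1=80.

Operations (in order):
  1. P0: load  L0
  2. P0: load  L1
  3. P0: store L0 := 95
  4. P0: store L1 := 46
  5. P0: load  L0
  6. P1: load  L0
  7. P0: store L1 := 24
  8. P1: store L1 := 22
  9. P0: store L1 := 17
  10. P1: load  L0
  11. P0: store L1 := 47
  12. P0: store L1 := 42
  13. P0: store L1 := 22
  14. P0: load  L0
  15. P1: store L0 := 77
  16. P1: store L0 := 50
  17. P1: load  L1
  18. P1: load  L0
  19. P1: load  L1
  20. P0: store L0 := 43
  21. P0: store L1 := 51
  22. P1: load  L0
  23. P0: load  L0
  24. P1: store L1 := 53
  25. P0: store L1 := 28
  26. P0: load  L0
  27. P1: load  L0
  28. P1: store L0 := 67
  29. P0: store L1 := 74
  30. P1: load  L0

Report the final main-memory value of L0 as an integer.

memory[L0] = 43

step 1: P0: load  L0  ⟶  EI  (L0)  txn=BusRd  M[L0]=50
step 2: P0: load  L1  ⟶  EI  (L1)  txn=BusRd  M[L1]=80
step 3: P0: store L0 := 95  ⟶  MI  (L0)  txn=∅  M[L0]=50
step 4: P0: store L1 := 46  ⟶  MI  (L1)  txn=∅  M[L1]=80
step 5: P0: load  L0  ⟶  MI  (L0)  txn=∅  M[L0]=50
step 6: P1: load  L0  ⟶  SS  (L0)  txn=BusRd+Flush  M[L0]=95
step 7: P0: store L1 := 24  ⟶  MI  (L1)  txn=∅  M[L1]=80
step 8: P1: store L1 := 22  ⟶  IM  (L1)  txn=BusRdX+Flush  M[L1]=24
step 9: P0: store L1 := 17  ⟶  MI  (L1)  txn=BusRdX+Flush  M[L1]=22
step 10: P1: load  L0  ⟶  SS  (L0)  txn=∅  M[L0]=95
step 11: P0: store L1 := 47  ⟶  MI  (L1)  txn=∅  M[L1]=22
step 12: P0: store L1 := 42  ⟶  MI  (L1)  txn=∅  M[L1]=22
step 13: P0: store L1 := 22  ⟶  MI  (L1)  txn=∅  M[L1]=22
step 14: P0: load  L0  ⟶  SS  (L0)  txn=∅  M[L0]=95
step 15: P1: store L0 := 77  ⟶  IM  (L0)  txn=BusUpgr  M[L0]=95
step 16: P1: store L0 := 50  ⟶  IM  (L0)  txn=∅  M[L0]=95
step 17: P1: load  L1  ⟶  SS  (L1)  txn=BusRd+Flush  M[L1]=22
step 18: P1: load  L0  ⟶  IM  (L0)  txn=∅  M[L0]=95
step 19: P1: load  L1  ⟶  SS  (L1)  txn=∅  M[L1]=22
step 20: P0: store L0 := 43  ⟶  MI  (L0)  txn=BusRdX+Flush  M[L0]=50
step 21: P0: store L1 := 51  ⟶  MI  (L1)  txn=BusUpgr  M[L1]=22
step 22: P1: load  L0  ⟶  SS  (L0)  txn=BusRd+Flush  M[L0]=43
step 23: P0: load  L0  ⟶  SS  (L0)  txn=∅  M[L0]=43
step 24: P1: store L1 := 53  ⟶  IM  (L1)  txn=BusRdX+Flush  M[L1]=51
step 25: P0: store L1 := 28  ⟶  MI  (L1)  txn=BusRdX+Flush  M[L1]=53
step 26: P0: load  L0  ⟶  SS  (L0)  txn=∅  M[L0]=43
step 27: P1: load  L0  ⟶  SS  (L0)  txn=∅  M[L0]=43
step 28: P1: store L0 := 67  ⟶  IM  (L0)  txn=BusUpgr  M[L0]=43
step 29: P0: store L1 := 74  ⟶  MI  (L1)  txn=∅  M[L1]=53
step 30: P1: load  L0  ⟶  IM  (L0)  txn=∅  M[L0]=43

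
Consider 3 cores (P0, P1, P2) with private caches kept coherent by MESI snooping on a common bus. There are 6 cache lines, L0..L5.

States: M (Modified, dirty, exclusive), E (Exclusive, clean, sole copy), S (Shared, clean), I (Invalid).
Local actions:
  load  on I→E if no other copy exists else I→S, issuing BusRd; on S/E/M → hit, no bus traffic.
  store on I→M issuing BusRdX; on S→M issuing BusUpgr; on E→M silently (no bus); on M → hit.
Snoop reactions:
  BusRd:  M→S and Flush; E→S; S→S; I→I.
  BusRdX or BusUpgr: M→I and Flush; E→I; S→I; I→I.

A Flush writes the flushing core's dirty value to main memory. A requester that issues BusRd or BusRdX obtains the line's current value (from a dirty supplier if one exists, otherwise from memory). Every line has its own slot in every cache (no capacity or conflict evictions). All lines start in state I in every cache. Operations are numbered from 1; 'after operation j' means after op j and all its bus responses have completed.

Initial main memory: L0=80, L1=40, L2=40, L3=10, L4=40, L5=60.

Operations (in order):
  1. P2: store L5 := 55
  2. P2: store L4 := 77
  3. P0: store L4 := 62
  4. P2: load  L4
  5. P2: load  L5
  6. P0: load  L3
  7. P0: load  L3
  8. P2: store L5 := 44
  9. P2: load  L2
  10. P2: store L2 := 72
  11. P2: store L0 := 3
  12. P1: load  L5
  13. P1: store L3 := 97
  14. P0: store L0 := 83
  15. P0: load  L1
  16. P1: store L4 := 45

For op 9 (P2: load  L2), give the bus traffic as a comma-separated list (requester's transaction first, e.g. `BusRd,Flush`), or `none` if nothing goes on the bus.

step 1: P2: store L5 := 55  ⟶  IIM  (L5)  txn=BusRdX  M[L5]=60
step 2: P2: store L4 := 77  ⟶  IIM  (L4)  txn=BusRdX  M[L4]=40
step 3: P0: store L4 := 62  ⟶  MII  (L4)  txn=BusRdX+Flush  M[L4]=77
step 4: P2: load  L4  ⟶  SIS  (L4)  txn=BusRd+Flush  M[L4]=62
step 5: P2: load  L5  ⟶  IIM  (L5)  txn=∅  M[L5]=60
step 6: P0: load  L3  ⟶  EII  (L3)  txn=BusRd  M[L3]=10
step 7: P0: load  L3  ⟶  EII  (L3)  txn=∅  M[L3]=10
step 8: P2: store L5 := 44  ⟶  IIM  (L5)  txn=∅  M[L5]=60
step 9: P2: load  L2  ⟶  IIE  (L2)  txn=BusRd  M[L2]=40
step 10: P2: store L2 := 72  ⟶  IIM  (L2)  txn=∅  M[L2]=40
step 11: P2: store L0 := 3  ⟶  IIM  (L0)  txn=BusRdX  M[L0]=80
step 12: P1: load  L5  ⟶  ISS  (L5)  txn=BusRd+Flush  M[L5]=44
step 13: P1: store L3 := 97  ⟶  IMI  (L3)  txn=BusRdX  M[L3]=10
step 14: P0: store L0 := 83  ⟶  MII  (L0)  txn=BusRdX+Flush  M[L0]=3
step 15: P0: load  L1  ⟶  EII  (L1)  txn=BusRd  M[L1]=40
step 16: P1: store L4 := 45  ⟶  IMI  (L4)  txn=BusRdX  M[L4]=62

bus = BusRd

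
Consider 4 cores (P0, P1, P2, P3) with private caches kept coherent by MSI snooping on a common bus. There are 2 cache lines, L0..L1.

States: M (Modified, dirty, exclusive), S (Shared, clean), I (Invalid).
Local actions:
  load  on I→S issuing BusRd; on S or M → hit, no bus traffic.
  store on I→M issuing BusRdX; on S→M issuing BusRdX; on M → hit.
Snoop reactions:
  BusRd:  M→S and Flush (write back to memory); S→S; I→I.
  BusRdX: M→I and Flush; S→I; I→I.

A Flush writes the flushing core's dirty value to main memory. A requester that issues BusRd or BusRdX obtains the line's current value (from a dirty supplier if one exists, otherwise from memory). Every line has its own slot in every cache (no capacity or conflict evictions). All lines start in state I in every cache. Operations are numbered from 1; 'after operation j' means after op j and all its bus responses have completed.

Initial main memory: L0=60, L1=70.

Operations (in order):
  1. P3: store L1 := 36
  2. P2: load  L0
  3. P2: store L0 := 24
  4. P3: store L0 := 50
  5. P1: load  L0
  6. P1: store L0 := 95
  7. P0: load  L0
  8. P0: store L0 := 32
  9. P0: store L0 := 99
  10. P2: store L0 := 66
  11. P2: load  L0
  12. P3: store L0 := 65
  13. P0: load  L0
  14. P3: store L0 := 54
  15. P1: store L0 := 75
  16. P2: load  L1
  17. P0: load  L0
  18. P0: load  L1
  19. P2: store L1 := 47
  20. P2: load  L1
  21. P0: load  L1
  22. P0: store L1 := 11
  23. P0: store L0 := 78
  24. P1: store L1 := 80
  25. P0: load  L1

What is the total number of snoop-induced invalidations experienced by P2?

step 1: P3: store L1 := 36  ⟶  IIIM  (L1)  txn=BusRdX  M[L1]=70
step 2: P2: load  L0  ⟶  IISI  (L0)  txn=BusRd  M[L0]=60
step 3: P2: store L0 := 24  ⟶  IIMI  (L0)  txn=BusRdX  M[L0]=60
step 4: P3: store L0 := 50  ⟶  IIIM  (L0)  txn=BusRdX+Flush  M[L0]=24
step 5: P1: load  L0  ⟶  ISIS  (L0)  txn=BusRd+Flush  M[L0]=50
step 6: P1: store L0 := 95  ⟶  IMII  (L0)  txn=BusRdX  M[L0]=50
step 7: P0: load  L0  ⟶  SSII  (L0)  txn=BusRd+Flush  M[L0]=95
step 8: P0: store L0 := 32  ⟶  MIII  (L0)  txn=BusRdX  M[L0]=95
step 9: P0: store L0 := 99  ⟶  MIII  (L0)  txn=∅  M[L0]=95
step 10: P2: store L0 := 66  ⟶  IIMI  (L0)  txn=BusRdX+Flush  M[L0]=99
step 11: P2: load  L0  ⟶  IIMI  (L0)  txn=∅  M[L0]=99
step 12: P3: store L0 := 65  ⟶  IIIM  (L0)  txn=BusRdX+Flush  M[L0]=66
step 13: P0: load  L0  ⟶  SIIS  (L0)  txn=BusRd+Flush  M[L0]=65
step 14: P3: store L0 := 54  ⟶  IIIM  (L0)  txn=BusRdX  M[L0]=65
step 15: P1: store L0 := 75  ⟶  IMII  (L0)  txn=BusRdX+Flush  M[L0]=54
step 16: P2: load  L1  ⟶  IISS  (L1)  txn=BusRd+Flush  M[L1]=36
step 17: P0: load  L0  ⟶  SSII  (L0)  txn=BusRd+Flush  M[L0]=75
step 18: P0: load  L1  ⟶  SISS  (L1)  txn=BusRd  M[L1]=36
step 19: P2: store L1 := 47  ⟶  IIMI  (L1)  txn=BusRdX  M[L1]=36
step 20: P2: load  L1  ⟶  IIMI  (L1)  txn=∅  M[L1]=36
step 21: P0: load  L1  ⟶  SISI  (L1)  txn=BusRd+Flush  M[L1]=47
step 22: P0: store L1 := 11  ⟶  MIII  (L1)  txn=BusRdX  M[L1]=47
step 23: P0: store L0 := 78  ⟶  MIII  (L0)  txn=BusRdX  M[L0]=75
step 24: P1: store L1 := 80  ⟶  IMII  (L1)  txn=BusRdX+Flush  M[L1]=11
step 25: P0: load  L1  ⟶  SSII  (L1)  txn=BusRd+Flush  M[L1]=80

invalidations = 3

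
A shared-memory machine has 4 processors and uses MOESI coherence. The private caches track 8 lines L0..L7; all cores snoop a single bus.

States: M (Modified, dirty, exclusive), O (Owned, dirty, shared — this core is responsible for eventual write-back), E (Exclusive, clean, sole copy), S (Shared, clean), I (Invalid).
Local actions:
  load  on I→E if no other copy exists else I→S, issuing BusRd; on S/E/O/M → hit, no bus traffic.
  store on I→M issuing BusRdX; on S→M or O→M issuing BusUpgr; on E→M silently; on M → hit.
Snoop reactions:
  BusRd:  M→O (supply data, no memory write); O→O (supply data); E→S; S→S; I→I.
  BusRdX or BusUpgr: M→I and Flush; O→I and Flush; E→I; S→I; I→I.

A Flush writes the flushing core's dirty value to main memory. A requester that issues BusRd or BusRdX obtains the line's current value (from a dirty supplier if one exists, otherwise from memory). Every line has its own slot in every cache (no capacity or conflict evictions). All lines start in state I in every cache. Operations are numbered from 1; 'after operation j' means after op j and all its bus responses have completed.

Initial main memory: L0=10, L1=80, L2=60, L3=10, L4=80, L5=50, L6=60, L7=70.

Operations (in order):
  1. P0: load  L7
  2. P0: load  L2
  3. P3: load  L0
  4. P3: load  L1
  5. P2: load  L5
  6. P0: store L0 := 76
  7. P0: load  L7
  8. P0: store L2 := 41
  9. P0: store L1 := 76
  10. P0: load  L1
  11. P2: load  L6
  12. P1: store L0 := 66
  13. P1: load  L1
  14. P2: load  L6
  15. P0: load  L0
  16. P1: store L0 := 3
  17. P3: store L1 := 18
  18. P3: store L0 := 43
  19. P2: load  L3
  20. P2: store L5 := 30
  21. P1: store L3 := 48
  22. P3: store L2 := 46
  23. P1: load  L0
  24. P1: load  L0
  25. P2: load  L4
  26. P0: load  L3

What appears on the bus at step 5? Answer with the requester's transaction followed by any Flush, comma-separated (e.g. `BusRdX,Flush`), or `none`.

bus = BusRd

  op1 P0: load  L7 → E/I/I/I on L7; bus BusRd; mem=70
  op2 P0: load  L2 → E/I/I/I on L2; bus BusRd; mem=60
  op3 P3: load  L0 → I/I/I/E on L0; bus BusRd; mem=10
  op4 P3: load  L1 → I/I/I/E on L1; bus BusRd; mem=80
  op5 P2: load  L5 → I/I/E/I on L5; bus BusRd; mem=50
  op6 P0: store L0 := 76 → M/I/I/I on L0; bus BusRdX; mem=10
  op7 P0: load  L7 → E/I/I/I on L7; bus (none); mem=70
  op8 P0: store L2 := 41 → M/I/I/I on L2; bus (none); mem=60
  op9 P0: store L1 := 76 → M/I/I/I on L1; bus BusRdX; mem=80
  op10 P0: load  L1 → M/I/I/I on L1; bus (none); mem=80
  op11 P2: load  L6 → I/I/E/I on L6; bus BusRd; mem=60
  op12 P1: store L0 := 66 → I/M/I/I on L0; bus BusRdX Flush; mem=76
  op13 P1: load  L1 → O/S/I/I on L1; bus BusRd; mem=80
  op14 P2: load  L6 → I/I/E/I on L6; bus (none); mem=60
  op15 P0: load  L0 → S/O/I/I on L0; bus BusRd; mem=76
  op16 P1: store L0 := 3 → I/M/I/I on L0; bus BusUpgr; mem=76
  op17 P3: store L1 := 18 → I/I/I/M on L1; bus BusRdX Flush; mem=76
  op18 P3: store L0 := 43 → I/I/I/M on L0; bus BusRdX Flush; mem=3
  op19 P2: load  L3 → I/I/E/I on L3; bus BusRd; mem=10
  op20 P2: store L5 := 30 → I/I/M/I on L5; bus (none); mem=50
  op21 P1: store L3 := 48 → I/M/I/I on L3; bus BusRdX; mem=10
  op22 P3: store L2 := 46 → I/I/I/M on L2; bus BusRdX Flush; mem=41
  op23 P1: load  L0 → I/S/I/O on L0; bus BusRd; mem=3
  op24 P1: load  L0 → I/S/I/O on L0; bus (none); mem=3
  op25 P2: load  L4 → I/I/E/I on L4; bus BusRd; mem=80
  op26 P0: load  L3 → S/O/I/I on L3; bus BusRd; mem=10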